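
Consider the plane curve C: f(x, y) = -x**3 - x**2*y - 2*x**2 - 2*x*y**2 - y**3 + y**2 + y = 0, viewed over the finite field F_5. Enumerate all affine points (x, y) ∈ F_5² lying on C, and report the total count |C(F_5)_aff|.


Affine F_5-points: {(0, 0), (0, 3), (1, 1), (1, 2), (2, 4), (3, 0)}; count = 6.

For each of the 25 pairs (x, y) ∈ F_5², evaluate f(x, y) mod 5. Record the zeros.
  x = 0: [0↦0, 1↦1, 2↦3, 3↦0, 4↦1]  zeros at y ∈ {0, 3}
  x = 1: [0↦2, 1↦0, 2↦0, 3↦1, 4↦2]  zeros at y ∈ {1, 2}
  x = 2: [0↦4, 1↦2, 2↦3, 3↦1, 4↦0]  zeros at y ∈ {4}
  x = 3: [0↦0, 1↦1, 2↦1, 3↦4, 4↦4]  zeros at y ∈ {0}
  x = 4: [0↦4, 1↦1, 2↦3, 3↦4, 4↦3]  zeros at y ∈ ∅
Collecting zeros: affine points = {(0, 0), (0, 3), (1, 1), (1, 2), (2, 4), (3, 0)}.
Total count |C(F_5)_aff| = 6.


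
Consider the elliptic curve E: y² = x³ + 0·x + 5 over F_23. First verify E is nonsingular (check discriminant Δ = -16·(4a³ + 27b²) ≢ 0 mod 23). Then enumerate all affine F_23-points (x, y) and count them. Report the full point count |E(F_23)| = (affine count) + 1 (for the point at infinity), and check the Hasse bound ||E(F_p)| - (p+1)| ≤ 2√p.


Affine points = {(1, 11), (1, 12), (2, 6), (2, 17), (3, 3), (3, 20), (4, 0), (7, 7), (7, 16), (10, 4), (10, 19), (11, 5), (11, 18), (12, 10), (12, 13), (14, 9), (14, 14), (18, 8), (18, 15), (20, 1), (20, 22), (22, 2), (22, 21)}; affine count = 23; |E(F_23)| = 24.

Discriminant check: Δ ∝ 4a³ + 27b² = 4·0³ + 27·5² = 4·0 + 27·25 ≡ 8 (mod 23). Nonzero ⇒ E is nonsingular.
For each x ∈ F_23, compute rhs = x³ + 0·x + 5 mod 23, then count y ∈ F_23 with y² ≡ rhs.
  x = 0: rhs = 5, matching y values: none (0 points).
  x = 1: rhs = 6, matching y values: 11, 12 (2 points).
  x = 2: rhs = 13, matching y values: 6, 17 (2 points).
  x = 3: rhs = 9, matching y values: 3, 20 (2 points).
  x = 4: rhs = 0, matching y values: 0 (1 points).
  x = 5: rhs = 15, matching y values: none (0 points).
  x = 6: rhs = 14, matching y values: none (0 points).
  x = 7: rhs = 3, matching y values: 7, 16 (2 points).
  x = 8: rhs = 11, matching y values: none (0 points).
  x = 9: rhs = 21, matching y values: none (0 points).
  x = 10: rhs = 16, matching y values: 4, 19 (2 points).
  x = 11: rhs = 2, matching y values: 5, 18 (2 points).
  x = 12: rhs = 8, matching y values: 10, 13 (2 points).
  x = 13: rhs = 17, matching y values: none (0 points).
  x = 14: rhs = 12, matching y values: 9, 14 (2 points).
  x = 15: rhs = 22, matching y values: none (0 points).
  x = 16: rhs = 7, matching y values: none (0 points).
  x = 17: rhs = 19, matching y values: none (0 points).
  x = 18: rhs = 18, matching y values: 8, 15 (2 points).
  x = 19: rhs = 10, matching y values: none (0 points).
  x = 20: rhs = 1, matching y values: 1, 22 (2 points).
  x = 21: rhs = 20, matching y values: none (0 points).
  x = 22: rhs = 4, matching y values: 2, 21 (2 points).
Total affine count: 23.
Full point count |E(F_23)| = 23 + 1 = 24.
Hasse bound: |24 − (23+1)| = |0| = 0 ≤ 2√23 ≈ 9.5917 ✓.


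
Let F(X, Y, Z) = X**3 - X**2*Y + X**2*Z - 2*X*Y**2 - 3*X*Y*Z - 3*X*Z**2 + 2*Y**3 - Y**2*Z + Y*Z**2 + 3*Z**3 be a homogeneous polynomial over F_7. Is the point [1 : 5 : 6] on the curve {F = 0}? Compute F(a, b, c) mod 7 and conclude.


F(1,5,6) ≡ 3 (mod 7); P is NOT on the curve.

Evaluate F(1, 5, 6) term-by-term (mod 7).
  X**3 ↦ 1·1·1·1 = 1
  -X**2*Y ↦ -1·1·5·1 = -5
  X**2*Z ↦ 1·1·1·6 = 6
  -2*X*Y**2 ↦ -2·1·25·1 = -50
  -3*X*Y*Z ↦ -3·1·5·6 = -90
  -3*X*Z**2 ↦ -3·1·1·36 = -108
  2*Y**3 ↦ 2·1·125·1 = 250
  -Y**2*Z ↦ -1·1·25·6 = -150
  Y*Z**2 ↦ 1·1·5·36 = 180
  3*Z**3 ↦ 3·1·1·216 = 648
Sum: F(1, 5, 6) = (1) + (-5) + (6) + (-50) + (-90) + (-108) + (250) + (-150) + (180) + (648) = 682.
Reducing mod 7: 682 ≡ 3 (mod 7).
Since F(a, b, c) ≡ 3 ≠ 0 (mod 7), P does NOT lie on the curve.


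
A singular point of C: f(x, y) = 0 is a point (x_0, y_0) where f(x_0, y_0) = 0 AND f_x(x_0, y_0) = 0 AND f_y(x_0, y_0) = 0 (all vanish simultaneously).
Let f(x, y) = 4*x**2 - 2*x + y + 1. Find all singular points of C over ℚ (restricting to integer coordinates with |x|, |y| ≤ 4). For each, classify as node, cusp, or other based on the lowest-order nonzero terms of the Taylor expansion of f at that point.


No singular points in the scanned grid; C is smooth there.

Compute partial derivatives:
  f_x = 8*x - 2.
  f_y = 1.
f_y = 1 is a nonzero constant, so f_y never vanishes: no point (x, y) can satisfy f = f_x = f_y = 0. In particular no (x, y) ∈ {−4, ..., 4}² is singular; the curve is smooth.


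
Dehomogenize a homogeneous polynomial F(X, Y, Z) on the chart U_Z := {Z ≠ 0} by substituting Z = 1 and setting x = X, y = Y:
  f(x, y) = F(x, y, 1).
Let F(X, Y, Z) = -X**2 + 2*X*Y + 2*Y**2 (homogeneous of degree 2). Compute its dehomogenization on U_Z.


f(x, y) = -x**2 + 2*x*y + 2*y**2

On U_Z we set Z = 1. Each monomial c·X^i·Y^j·Z^k in F becomes c·x^i·y^j·1^k = c·x^i·y^j.
Substituting Z = 1: F(X, Y, 1) = -x**2 + 2*x*y + 2*y**2.
Note: deg(f) ≤ deg(F) = 2; strict inequality happens when F is divisible by Z (lost terms).


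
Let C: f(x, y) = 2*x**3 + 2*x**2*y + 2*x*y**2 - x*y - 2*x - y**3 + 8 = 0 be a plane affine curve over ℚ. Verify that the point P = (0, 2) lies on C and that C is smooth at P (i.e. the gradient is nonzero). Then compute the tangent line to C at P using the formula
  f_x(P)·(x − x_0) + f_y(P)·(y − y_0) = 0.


Tangent line at P: 4*x - 12*y + 24 = 0.

Step 1: f(0, 2) = 0, so P lies on C.
Step 2: partial derivatives
  f_x(x, y) = 6*x**2 + 4*x*y + 2*y**2 - y - 2, f_y(x, y) = 2*x**2 + 4*x*y - x - 3*y**2.
  f_x(P) = 4, f_y(P) = -12 (gradient nonzero, so P is smooth).
Step 3: tangent line at P: 4·(x − 0) + -12·(y − 2) = 0.
Expanding: 4*x - 12*y + 24 = 0.


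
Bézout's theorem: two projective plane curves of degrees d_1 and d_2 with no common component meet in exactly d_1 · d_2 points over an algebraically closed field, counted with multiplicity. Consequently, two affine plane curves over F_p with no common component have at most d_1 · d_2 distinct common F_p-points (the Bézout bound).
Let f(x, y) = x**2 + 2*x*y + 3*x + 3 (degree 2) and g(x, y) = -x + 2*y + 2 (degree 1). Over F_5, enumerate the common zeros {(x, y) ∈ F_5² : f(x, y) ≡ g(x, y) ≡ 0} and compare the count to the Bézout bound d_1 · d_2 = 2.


Common zeros: ∅; count = 0; Bézout bound = 2.

deg(f) = 2, deg(g) = 1, so Bézout bound = 2.
Scan x ∈ F_5. For each x, list the y ∈ F_5 with f(x, y) ≡ 0 and those with g(x, y) ≡ 0 (mod 5); the common zeros in that column are the intersection.
  x = 0: f ≡ 0 at y ∈ ∅; g ≡ 0 at y ∈ {4}; common: ∅.
  x = 1: f ≡ 0 at y ∈ {4}; g ≡ 0 at y ∈ {2}; common: ∅.
  x = 2: f ≡ 0 at y ∈ {3}; g ≡ 0 at y ∈ {0}; common: ∅.
  x = 3: f ≡ 0 at y ∈ {4}; g ≡ 0 at y ∈ {3}; common: ∅.
  x = 4: f ≡ 0 at y ∈ {3}; g ≡ 0 at y ∈ {1}; common: ∅.
Collecting: common zeros = ∅, so the count is 0.
Comparison with the Bézout bound: 0 ≤ 2 = deg(f)·deg(g), as expected for curves with no common component (the affine F_5-count falls short of the bound because intersections may lie at infinity, over extension fields, or carry multiplicity).


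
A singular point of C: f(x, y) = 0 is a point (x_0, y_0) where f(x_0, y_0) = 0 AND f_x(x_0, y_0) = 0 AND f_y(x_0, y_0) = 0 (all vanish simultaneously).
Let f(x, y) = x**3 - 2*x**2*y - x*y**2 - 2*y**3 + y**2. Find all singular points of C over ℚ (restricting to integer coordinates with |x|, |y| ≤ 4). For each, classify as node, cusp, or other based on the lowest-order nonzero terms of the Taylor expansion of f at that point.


Singular points: {(0, 0)}; classification: cusp.

Compute partial derivatives:
  f_x = 3*x**2 - 4*x*y - y**2.
  f_y = -2*x**2 - 2*x*y - 6*y**2 + 2*y.
Scan x_0 ∈ {−4, ..., 4}. For each x_0, f_y(x_0, y) is a polynomial in y; find its integer roots y ∈ {−4, ..., 4}, then test f_x and f at those candidates.
  x = -4: f_y(-4, y) = -6*y**2 + 10*y - 32; no integer root y with |y| ≤ 4.
  x = -3: f_y(-3, y) = -6*y**2 + 8*y - 18; no integer root y with |y| ≤ 4.
  x = -2: f_y(-2, y) = -6*y**2 + 6*y - 8; no integer root y with |y| ≤ 4.
  x = -1: f_y(-1, y) = -6*y**2 + 4*y - 2; no integer root y with |y| ≤ 4.
  x = 0: f_y(0, y) = -6*y**2 + 2*y; vanishes at y ∈ {0}. (0, 0): f_x = 0, f = 0 — SINGULAR.
  x = 1: f_y(1, y) = -6*y**2 - 2; no integer root y with |y| ≤ 4.
  x = 2: f_y(2, y) = -6*y**2 - 2*y - 8; no integer root y with |y| ≤ 4.
  x = 3: f_y(3, y) = -6*y**2 - 4*y - 18; no integer root y with |y| ≤ 4.
  x = 4: f_y(4, y) = -6*y**2 - 6*y - 32; no integer root y with |y| ≤ 4.
Only singular point on the grid: (0, 0).
Classify: substitute x = 0 + u, y = 0 + v and expand: f = u**3 - 2*u**2*v - u*v**2 - 2*v**3 + v**2.
No constant or linear terms (consistent with a singular point). Quadratic part: v**2. Cubic part: u**3 - 2*u**2*v - u*v**2 - 2*v**3.
The quadratic part v**2 is a perfect square, so there is a single (double) tangent line v = 0, i.e. y = 0. Restricting the cubic part to that line (v = 0) leaves u**3 ≠ 0, so f is not divisible by v and the branch is v² ≈ -u**3 to lowest order — this is a cusp.
Classification: cusp.


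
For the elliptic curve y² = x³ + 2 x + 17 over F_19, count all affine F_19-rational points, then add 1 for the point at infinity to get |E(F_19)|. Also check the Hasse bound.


Affine points = {(0, 6), (0, 13), (1, 1), (1, 18), (5, 0), (6, 6), (6, 13), (9, 2), (9, 17), (10, 7), (10, 12), (13, 6), (13, 13), (17, 9), (17, 10)}; affine count = 15; |E(F_19)| = 16.

Discriminant check: Δ ∝ 4a³ + 27b² = 4·2³ + 27·17² = 4·8 + 27·289 ≡ 7 (mod 19). Nonzero ⇒ E is nonsingular.
For each x ∈ F_19, compute rhs = x³ + 2·x + 17 mod 19, then count y ∈ F_19 with y² ≡ rhs.
  x = 0: rhs = 17, matching y values: 6, 13 (2 points).
  x = 1: rhs = 1, matching y values: 1, 18 (2 points).
  x = 2: rhs = 10, matching y values: none (0 points).
  x = 3: rhs = 12, matching y values: none (0 points).
  x = 4: rhs = 13, matching y values: none (0 points).
  x = 5: rhs = 0, matching y values: 0 (1 points).
  x = 6: rhs = 17, matching y values: 6, 13 (2 points).
  x = 7: rhs = 13, matching y values: none (0 points).
  x = 8: rhs = 13, matching y values: none (0 points).
  x = 9: rhs = 4, matching y values: 2, 17 (2 points).
  x = 10: rhs = 11, matching y values: 7, 12 (2 points).
  x = 11: rhs = 2, matching y values: none (0 points).
  x = 12: rhs = 2, matching y values: none (0 points).
  x = 13: rhs = 17, matching y values: 6, 13 (2 points).
  x = 14: rhs = 15, matching y values: none (0 points).
  x = 15: rhs = 2, matching y values: none (0 points).
  x = 16: rhs = 3, matching y values: none (0 points).
  x = 17: rhs = 5, matching y values: 9, 10 (2 points).
  x = 18: rhs = 14, matching y values: none (0 points).
Total affine count: 15.
Full point count |E(F_19)| = 15 + 1 = 16.
Hasse bound: |16 − (19+1)| = |-4| = 4 ≤ 2√19 ≈ 8.7178 ✓.


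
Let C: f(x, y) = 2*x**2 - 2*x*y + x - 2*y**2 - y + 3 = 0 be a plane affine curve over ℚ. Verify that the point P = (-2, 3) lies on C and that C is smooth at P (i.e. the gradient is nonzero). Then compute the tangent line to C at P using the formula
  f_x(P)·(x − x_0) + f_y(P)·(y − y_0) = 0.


Tangent line at P: -13*x - 9*y + 1 = 0.

Step 1: f(-2, 3) = 0, so P lies on C.
Step 2: partial derivatives
  f_x(x, y) = 4*x - 2*y + 1, f_y(x, y) = -2*x - 4*y - 1.
  f_x(P) = -13, f_y(P) = -9 (gradient nonzero, so P is smooth).
Step 3: tangent line at P: -13·(x − -2) + -9·(y − 3) = 0.
Expanding: -13*x - 9*y + 1 = 0.


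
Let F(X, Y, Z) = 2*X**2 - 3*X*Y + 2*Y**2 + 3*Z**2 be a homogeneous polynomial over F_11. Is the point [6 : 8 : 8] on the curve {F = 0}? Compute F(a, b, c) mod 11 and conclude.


F(6,8,8) ≡ 6 (mod 11); P is NOT on the curve.

Evaluate F(6, 8, 8) term-by-term (mod 11).
  2*X**2 ↦ 2·36·1·1 = 72
  -3*X*Y ↦ -3·6·8·1 = -144
  2*Y**2 ↦ 2·1·64·1 = 128
  3*Z**2 ↦ 3·1·1·64 = 192
Sum: F(6, 8, 8) = (72) + (-144) + (128) + (192) = 248.
Reducing mod 11: 248 ≡ 6 (mod 11).
Since F(a, b, c) ≡ 6 ≠ 0 (mod 11), P does NOT lie on the curve.


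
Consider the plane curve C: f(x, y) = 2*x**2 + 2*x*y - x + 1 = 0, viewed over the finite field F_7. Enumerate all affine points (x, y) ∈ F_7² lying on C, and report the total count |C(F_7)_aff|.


Affine F_7-points: {(1, 6), (2, 0), (3, 2), (4, 6), (5, 1), (6, 2)}; count = 6.

For each of the 49 pairs (x, y) ∈ F_7², evaluate f(x, y) mod 7. Record the zeros.
  x = 0: [0↦1, 1↦1, 2↦1, 3↦1, 4↦1, 5↦1, 6↦1]  zeros at y ∈ ∅
  x = 1: [0↦2, 1↦4, 2↦6, 3↦1, 4↦3, 5↦5, 6↦0]  zeros at y ∈ {6}
  x = 2: [0↦0, 1↦4, 2↦1, 3↦5, 4↦2, 5↦6, 6↦3]  zeros at y ∈ {0}
  x = 3: [0↦2, 1↦1, 2↦0, 3↦6, 4↦5, 5↦4, 6↦3]  zeros at y ∈ {2}
  x = 4: [0↦1, 1↦2, 2↦3, 3↦4, 4↦5, 5↦6, 6↦0]  zeros at y ∈ {6}
  x = 5: [0↦4, 1↦0, 2↦3, 3↦6, 4↦2, 5↦5, 6↦1]  zeros at y ∈ {1}
  x = 6: [0↦4, 1↦2, 2↦0, 3↦5, 4↦3, 5↦1, 6↦6]  zeros at y ∈ {2}
Collecting zeros: affine points = {(1, 6), (2, 0), (3, 2), (4, 6), (5, 1), (6, 2)}.
Total count |C(F_7)_aff| = 6.


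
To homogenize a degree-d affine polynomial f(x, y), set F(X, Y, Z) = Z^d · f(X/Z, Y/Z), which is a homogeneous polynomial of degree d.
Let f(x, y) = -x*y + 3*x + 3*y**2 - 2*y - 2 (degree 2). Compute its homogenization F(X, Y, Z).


F(X, Y, Z) = -X*Y + 3*X*Z + 3*Y**2 - 2*Y*Z - 2*Z**2

deg(f) = 2.
Substitute x = X/Z, y = Y/Z into f, then multiply by Z^2.
  monomial -1·x^1·y^1 ↦ -1·X^1·Y^1·Z^0.
  monomial 3·x^1·y^0 ↦ 3·X^1·Y^0·Z^1.
  monomial 3·x^0·y^2 ↦ 3·X^0·Y^2·Z^0.
  monomial -2·x^0·y^1 ↦ -2·X^0·Y^1·Z^1.
  monomial -2·x^0·y^0 ↦ -2·X^0·Y^0·Z^2.
Collecting: F(X, Y, Z) = -X*Y + 3*X*Z + 3*Y**2 - 2*Y*Z - 2*Z**2.


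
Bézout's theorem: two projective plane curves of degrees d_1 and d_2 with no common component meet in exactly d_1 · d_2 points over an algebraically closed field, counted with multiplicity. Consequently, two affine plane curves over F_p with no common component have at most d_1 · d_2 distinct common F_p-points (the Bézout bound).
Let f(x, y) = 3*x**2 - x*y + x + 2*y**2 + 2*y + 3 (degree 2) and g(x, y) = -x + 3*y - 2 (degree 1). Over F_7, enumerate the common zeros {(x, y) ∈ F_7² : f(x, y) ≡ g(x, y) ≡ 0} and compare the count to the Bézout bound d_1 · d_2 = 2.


Common zeros: {(6, 5)}; count = 1; Bézout bound = 2.

deg(f) = 2, deg(g) = 1, so Bézout bound = 2.
Scan x ∈ F_7. For each x, list the y ∈ F_7 with f(x, y) ≡ 0 and those with g(x, y) ≡ 0 (mod 7); the common zeros in that column are the intersection.
  x = 0: f ≡ 0 at y ∈ {1, 5}; g ≡ 0 at y ∈ {3}; common: ∅.
  x = 1: f ≡ 0 at y ∈ {0, 3}; g ≡ 0 at y ∈ {1}; common: ∅.
  x = 2: f ≡ 0 at y ∈ {3, 4}; g ≡ 0 at y ∈ {6}; common: ∅.
  x = 3: f ≡ 0 at y ∈ ∅; g ≡ 0 at y ∈ {4}; common: ∅.
  x = 4: f ≡ 0 at y ∈ ∅; g ≡ 0 at y ∈ {2}; common: ∅.
  x = 5: f ≡ 0 at y ∈ ∅; g ≡ 0 at y ∈ {0}; common: ∅.
  x = 6: f ≡ 0 at y ∈ {4, 5}; g ≡ 0 at y ∈ {5}; common: {5}.
Collecting: common zeros = {(6, 5)}, so the count is 1.
Comparison with the Bézout bound: 1 ≤ 2 = deg(f)·deg(g), as expected for curves with no common component (the affine F_7-count falls short of the bound because intersections may lie at infinity, over extension fields, or carry multiplicity).


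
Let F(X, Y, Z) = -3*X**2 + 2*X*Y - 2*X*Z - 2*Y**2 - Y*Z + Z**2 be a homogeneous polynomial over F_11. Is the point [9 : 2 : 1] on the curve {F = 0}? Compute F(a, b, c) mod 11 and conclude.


F(9,2,1) ≡ 8 (mod 11); P is NOT on the curve.

Evaluate F(9, 2, 1) term-by-term (mod 11).
  -3*X**2 ↦ -3·81·1·1 = -243
  2*X*Y ↦ 2·9·2·1 = 36
  -2*X*Z ↦ -2·9·1·1 = -18
  -2*Y**2 ↦ -2·1·4·1 = -8
  -Y*Z ↦ -1·1·2·1 = -2
  Z**2 ↦ 1·1·1·1 = 1
Sum: F(9, 2, 1) = (-243) + (36) + (-18) + (-8) + (-2) + (1) = -234.
Reducing mod 11: -234 ≡ 8 (mod 11).
Since F(a, b, c) ≡ 8 ≠ 0 (mod 11), P does NOT lie on the curve.


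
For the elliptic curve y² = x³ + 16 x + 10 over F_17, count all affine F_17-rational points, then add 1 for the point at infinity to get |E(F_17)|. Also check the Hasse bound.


Affine points = {(2, 4), (2, 13), (3, 0), (4, 6), (4, 11), (6, 4), (6, 13), (8, 2), (8, 15), (9, 4), (9, 13), (11, 2), (11, 15), (12, 3), (12, 14), (13, 1), (13, 16), (15, 2), (15, 15)}; affine count = 19; |E(F_17)| = 20.

Discriminant check: Δ ∝ 4a³ + 27b² = 4·16³ + 27·10² = 4·4096 + 27·100 ≡ 10 (mod 17). Nonzero ⇒ E is nonsingular.
For each x ∈ F_17, compute rhs = x³ + 16·x + 10 mod 17, then count y ∈ F_17 with y² ≡ rhs.
  x = 0: rhs = 10, matching y values: none (0 points).
  x = 1: rhs = 10, matching y values: none (0 points).
  x = 2: rhs = 16, matching y values: 4, 13 (2 points).
  x = 3: rhs = 0, matching y values: 0 (1 points).
  x = 4: rhs = 2, matching y values: 6, 11 (2 points).
  x = 5: rhs = 11, matching y values: none (0 points).
  x = 6: rhs = 16, matching y values: 4, 13 (2 points).
  x = 7: rhs = 6, matching y values: none (0 points).
  x = 8: rhs = 4, matching y values: 2, 15 (2 points).
  x = 9: rhs = 16, matching y values: 4, 13 (2 points).
  x = 10: rhs = 14, matching y values: none (0 points).
  x = 11: rhs = 4, matching y values: 2, 15 (2 points).
  x = 12: rhs = 9, matching y values: 3, 14 (2 points).
  x = 13: rhs = 1, matching y values: 1, 16 (2 points).
  x = 14: rhs = 3, matching y values: none (0 points).
  x = 15: rhs = 4, matching y values: 2, 15 (2 points).
  x = 16: rhs = 10, matching y values: none (0 points).
Total affine count: 19.
Full point count |E(F_17)| = 19 + 1 = 20.
Hasse bound: |20 − (17+1)| = |2| = 2 ≤ 2√17 ≈ 8.2462 ✓.


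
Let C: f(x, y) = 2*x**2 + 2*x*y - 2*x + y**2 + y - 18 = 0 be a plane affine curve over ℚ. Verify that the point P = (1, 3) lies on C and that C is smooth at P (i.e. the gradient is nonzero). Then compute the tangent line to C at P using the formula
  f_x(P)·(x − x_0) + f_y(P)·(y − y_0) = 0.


Tangent line at P: 8*x + 9*y - 35 = 0.

Step 1: f(1, 3) = 0, so P lies on C.
Step 2: partial derivatives
  f_x(x, y) = 4*x + 2*y - 2, f_y(x, y) = 2*x + 2*y + 1.
  f_x(P) = 8, f_y(P) = 9 (gradient nonzero, so P is smooth).
Step 3: tangent line at P: 8·(x − 1) + 9·(y − 3) = 0.
Expanding: 8*x + 9*y - 35 = 0.


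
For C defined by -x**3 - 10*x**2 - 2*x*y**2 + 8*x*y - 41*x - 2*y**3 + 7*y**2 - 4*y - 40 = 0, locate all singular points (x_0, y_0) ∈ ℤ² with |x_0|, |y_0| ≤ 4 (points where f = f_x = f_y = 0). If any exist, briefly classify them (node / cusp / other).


Singular points: {(-3, 2)}; classification: node.

Compute partial derivatives:
  f_x = -3*x**2 - 20*x - 2*y**2 + 8*y - 41.
  f_y = -4*x*y + 8*x - 6*y**2 + 14*y - 4.
Scan x_0 ∈ {−4, ..., 4}. For each x_0, f_y(x_0, y) is a polynomial in y; find its integer roots y ∈ {−4, ..., 4}, then test f_x and f at those candidates.
  x = -4: f_y(-4, y) = -6*y**2 + 30*y - 36; vanishes at y ∈ {2, 3}. (-4, 2): f_x = -1 ≠ 0; (-4, 3): f_x = -3 ≠ 0.
  x = -3: f_y(-3, y) = -6*y**2 + 26*y - 28; vanishes at y ∈ {2}. (-3, 2): f_x = 0, f = 0 — SINGULAR.
  x = -2: f_y(-2, y) = -6*y**2 + 22*y - 20; vanishes at y ∈ {2}. (-2, 2): f_x = -5 ≠ 0.
  x = -1: f_y(-1, y) = -6*y**2 + 18*y - 12; vanishes at y ∈ {1, 2}. (-1, 1): f_x = -18 ≠ 0; (-1, 2): f_x = -16 ≠ 0.
  x = 0: f_y(0, y) = -6*y**2 + 14*y - 4; vanishes at y ∈ {2}. (0, 2): f_x = -33 ≠ 0.
  x = 1: f_y(1, y) = -6*y**2 + 10*y + 4; vanishes at y ∈ {2}. (1, 2): f_x = -56 ≠ 0.
  x = 2: f_y(2, y) = -6*y**2 + 6*y + 12; vanishes at y ∈ {-1, 2}. (2, -1): f_x = -103 ≠ 0; (2, 2): f_x = -85 ≠ 0.
  x = 3: f_y(3, y) = -6*y**2 + 2*y + 20; vanishes at y ∈ {2}. (3, 2): f_x = -120 ≠ 0.
  x = 4: f_y(4, y) = -6*y**2 - 2*y + 28; vanishes at y ∈ {2}. (4, 2): f_x = -161 ≠ 0.
Only singular point on the grid: (-3, 2).
Classify: substitute x = -3 + u, y = 2 + v and expand: f = -u**3 - u**2 - 2*u*v**2 - 2*v**3 + v**2.
No constant or linear terms (consistent with a singular point). Quadratic part: -u**2 + v**2. Cubic part: -u**3 - 2*u*v**2 - 2*v**3.
The quadratic part v**2 - u**2 = (v − u)(v + u) splits into two distinct linear factors, so there are two distinct tangent lines y − 2 = ±(x − -3) — this is a node (ordinary double point).
Classification: node.


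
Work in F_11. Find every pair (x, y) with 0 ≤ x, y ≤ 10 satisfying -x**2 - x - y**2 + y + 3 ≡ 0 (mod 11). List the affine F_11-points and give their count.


Affine F_11-points: {(1, 4), (1, 8), (2, 6), (3, 2), (3, 10), (5, 3), (5, 9), (7, 2), (7, 10), (8, 6), (9, 4), (9, 8)}; count = 12.

For each of the 121 pairs (x, y) ∈ F_11², evaluate f(x, y) mod 11. Record the zeros.
  x = 0: [0↦3, 1↦3, 2↦1, 3↦8, 4↦2, 5↦5, 6↦6, 7↦5, 8↦2, 9↦8, 10↦1]  zeros at y ∈ ∅
  x = 1: [0↦1, 1↦1, 2↦10, 3↦6, 4↦0, 5↦3, 6↦4, 7↦3, 8↦0, 9↦6, 10↦10]  zeros at y ∈ {4, 8}
  x = 2: [0↦8, 1↦8, 2↦6, 3↦2, 4↦7, 5↦10, 6↦0, 7↦10, 8↦7, 9↦2, 10↦6]  zeros at y ∈ {6}
  x = 3: [0↦2, 1↦2, 2↦0, 3↦7, 4↦1, 5↦4, 6↦5, 7↦4, 8↦1, 9↦7, 10↦0]  zeros at y ∈ {2, 10}
  x = 4: [0↦5, 1↦5, 2↦3, 3↦10, 4↦4, 5↦7, 6↦8, 7↦7, 8↦4, 9↦10, 10↦3]  zeros at y ∈ ∅
  x = 5: [0↦6, 1↦6, 2↦4, 3↦0, 4↦5, 5↦8, 6↦9, 7↦8, 8↦5, 9↦0, 10↦4]  zeros at y ∈ {3, 9}
  x = 6: [0↦5, 1↦5, 2↦3, 3↦10, 4↦4, 5↦7, 6↦8, 7↦7, 8↦4, 9↦10, 10↦3]  zeros at y ∈ ∅
  x = 7: [0↦2, 1↦2, 2↦0, 3↦7, 4↦1, 5↦4, 6↦5, 7↦4, 8↦1, 9↦7, 10↦0]  zeros at y ∈ {2, 10}
  x = 8: [0↦8, 1↦8, 2↦6, 3↦2, 4↦7, 5↦10, 6↦0, 7↦10, 8↦7, 9↦2, 10↦6]  zeros at y ∈ {6}
  x = 9: [0↦1, 1↦1, 2↦10, 3↦6, 4↦0, 5↦3, 6↦4, 7↦3, 8↦0, 9↦6, 10↦10]  zeros at y ∈ {4, 8}
  x = 10: [0↦3, 1↦3, 2↦1, 3↦8, 4↦2, 5↦5, 6↦6, 7↦5, 8↦2, 9↦8, 10↦1]  zeros at y ∈ ∅
Collecting zeros: affine points = {(1, 4), (1, 8), (2, 6), (3, 2), (3, 10), (5, 3), (5, 9), (7, 2), (7, 10), (8, 6), (9, 4), (9, 8)}.
Total count |C(F_11)_aff| = 12.


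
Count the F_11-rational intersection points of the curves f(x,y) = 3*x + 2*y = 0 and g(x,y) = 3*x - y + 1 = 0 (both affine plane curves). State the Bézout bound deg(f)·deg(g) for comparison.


Common zeros: {(1, 4)}; count = 1; Bézout bound = 1.

deg(f) = 1, deg(g) = 1, so Bézout bound = 1.
Scan x ∈ F_11. For each x, list the y ∈ F_11 with f(x, y) ≡ 0 and those with g(x, y) ≡ 0 (mod 11); the common zeros in that column are the intersection.
  x = 0: f ≡ 0 at y ∈ {0}; g ≡ 0 at y ∈ {1}; common: ∅.
  x = 1: f ≡ 0 at y ∈ {4}; g ≡ 0 at y ∈ {4}; common: {4}.
  x = 2: f ≡ 0 at y ∈ {8}; g ≡ 0 at y ∈ {7}; common: ∅.
  x = 3: f ≡ 0 at y ∈ {1}; g ≡ 0 at y ∈ {10}; common: ∅.
  x = 4: f ≡ 0 at y ∈ {5}; g ≡ 0 at y ∈ {2}; common: ∅.
  x = 5: f ≡ 0 at y ∈ {9}; g ≡ 0 at y ∈ {5}; common: ∅.
  x = 6: f ≡ 0 at y ∈ {2}; g ≡ 0 at y ∈ {8}; common: ∅.
  x = 7: f ≡ 0 at y ∈ {6}; g ≡ 0 at y ∈ {0}; common: ∅.
  x = 8: f ≡ 0 at y ∈ {10}; g ≡ 0 at y ∈ {3}; common: ∅.
  x = 9: f ≡ 0 at y ∈ {3}; g ≡ 0 at y ∈ {6}; common: ∅.
  x = 10: f ≡ 0 at y ∈ {7}; g ≡ 0 at y ∈ {9}; common: ∅.
Collecting: common zeros = {(1, 4)}, so the count is 1.
Comparison with the Bézout bound: 1 ≤ 1 = deg(f)·deg(g), as expected for curves with no common component (the bound is attained).


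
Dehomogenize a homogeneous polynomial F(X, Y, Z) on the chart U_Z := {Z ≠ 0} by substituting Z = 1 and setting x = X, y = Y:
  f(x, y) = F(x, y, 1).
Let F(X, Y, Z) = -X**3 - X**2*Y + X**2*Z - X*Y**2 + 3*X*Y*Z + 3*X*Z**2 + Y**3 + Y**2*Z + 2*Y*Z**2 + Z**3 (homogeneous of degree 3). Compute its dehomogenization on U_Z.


f(x, y) = -x**3 - x**2*y + x**2 - x*y**2 + 3*x*y + 3*x + y**3 + y**2 + 2*y + 1

On U_Z we set Z = 1. Each monomial c·X^i·Y^j·Z^k in F becomes c·x^i·y^j·1^k = c·x^i·y^j.
Substituting Z = 1: F(X, Y, 1) = -x**3 - x**2*y + x**2 - x*y**2 + 3*x*y + 3*x + y**3 + y**2 + 2*y + 1.
Note: deg(f) ≤ deg(F) = 3; strict inequality happens when F is divisible by Z (lost terms).


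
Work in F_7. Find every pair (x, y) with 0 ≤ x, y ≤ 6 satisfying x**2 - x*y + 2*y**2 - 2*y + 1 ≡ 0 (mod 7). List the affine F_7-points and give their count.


Affine F_7-points: {(1, 6), (2, 4), (2, 5), (3, 1), (3, 5), (5, 1), (5, 6)}; count = 7.

For each of the 49 pairs (x, y) ∈ F_7², evaluate f(x, y) mod 7. Record the zeros.
  x = 0: [0↦1, 1↦1, 2↦5, 3↦6, 4↦4, 5↦6, 6↦5]  zeros at y ∈ ∅
  x = 1: [0↦2, 1↦1, 2↦4, 3↦4, 4↦1, 5↦2, 6↦0]  zeros at y ∈ {6}
  x = 2: [0↦5, 1↦3, 2↦5, 3↦4, 4↦0, 5↦0, 6↦4]  zeros at y ∈ {4, 5}
  x = 3: [0↦3, 1↦0, 2↦1, 3↦6, 4↦1, 5↦0, 6↦3]  zeros at y ∈ {1, 5}
  x = 4: [0↦3, 1↦6, 2↦6, 3↦3, 4↦4, 5↦2, 6↦4]  zeros at y ∈ ∅
  x = 5: [0↦5, 1↦0, 2↦6, 3↦2, 4↦2, 5↦6, 6↦0]  zeros at y ∈ {1, 6}
  x = 6: [0↦2, 1↦3, 2↦1, 3↦3, 4↦2, 5↦5, 6↦5]  zeros at y ∈ ∅
Collecting zeros: affine points = {(1, 6), (2, 4), (2, 5), (3, 1), (3, 5), (5, 1), (5, 6)}.
Total count |C(F_7)_aff| = 7.


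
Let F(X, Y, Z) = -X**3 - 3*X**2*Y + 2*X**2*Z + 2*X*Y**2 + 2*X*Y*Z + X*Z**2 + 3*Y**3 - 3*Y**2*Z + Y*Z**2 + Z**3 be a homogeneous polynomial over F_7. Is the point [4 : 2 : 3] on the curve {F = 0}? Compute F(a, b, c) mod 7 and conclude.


F(4,2,3) ≡ 1 (mod 7); P is NOT on the curve.

Evaluate F(4, 2, 3) term-by-term (mod 7).
  -X**3 ↦ -1·64·1·1 = -64
  -3*X**2*Y ↦ -3·16·2·1 = -96
  2*X**2*Z ↦ 2·16·1·3 = 96
  2*X*Y**2 ↦ 2·4·4·1 = 32
  2*X*Y*Z ↦ 2·4·2·3 = 48
  X*Z**2 ↦ 1·4·1·9 = 36
  3*Y**3 ↦ 3·1·8·1 = 24
  -3*Y**2*Z ↦ -3·1·4·3 = -36
  Y*Z**2 ↦ 1·1·2·9 = 18
  Z**3 ↦ 1·1·1·27 = 27
Sum: F(4, 2, 3) = (-64) + (-96) + (96) + (32) + (48) + (36) + (24) + (-36) + (18) + (27) = 85.
Reducing mod 7: 85 ≡ 1 (mod 7).
Since F(a, b, c) ≡ 1 ≠ 0 (mod 7), P does NOT lie on the curve.


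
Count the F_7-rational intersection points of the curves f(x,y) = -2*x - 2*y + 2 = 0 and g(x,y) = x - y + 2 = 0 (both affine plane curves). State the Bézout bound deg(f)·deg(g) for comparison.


Common zeros: {(3, 5)}; count = 1; Bézout bound = 1.

deg(f) = 1, deg(g) = 1, so Bézout bound = 1.
Scan x ∈ F_7. For each x, list the y ∈ F_7 with f(x, y) ≡ 0 and those with g(x, y) ≡ 0 (mod 7); the common zeros in that column are the intersection.
  x = 0: f ≡ 0 at y ∈ {1}; g ≡ 0 at y ∈ {2}; common: ∅.
  x = 1: f ≡ 0 at y ∈ {0}; g ≡ 0 at y ∈ {3}; common: ∅.
  x = 2: f ≡ 0 at y ∈ {6}; g ≡ 0 at y ∈ {4}; common: ∅.
  x = 3: f ≡ 0 at y ∈ {5}; g ≡ 0 at y ∈ {5}; common: {5}.
  x = 4: f ≡ 0 at y ∈ {4}; g ≡ 0 at y ∈ {6}; common: ∅.
  x = 5: f ≡ 0 at y ∈ {3}; g ≡ 0 at y ∈ {0}; common: ∅.
  x = 6: f ≡ 0 at y ∈ {2}; g ≡ 0 at y ∈ {1}; common: ∅.
Collecting: common zeros = {(3, 5)}, so the count is 1.
Comparison with the Bézout bound: 1 ≤ 1 = deg(f)·deg(g), as expected for curves with no common component (the bound is attained).


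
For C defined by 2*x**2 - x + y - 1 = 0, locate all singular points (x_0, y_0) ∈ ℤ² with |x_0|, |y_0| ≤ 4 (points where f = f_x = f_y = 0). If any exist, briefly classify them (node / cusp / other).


No singular points in the scanned grid; C is smooth there.

Compute partial derivatives:
  f_x = 4*x - 1.
  f_y = 1.
f_y = 1 is a nonzero constant, so f_y never vanishes: no point (x, y) can satisfy f = f_x = f_y = 0. In particular no (x, y) ∈ {−4, ..., 4}² is singular; the curve is smooth.


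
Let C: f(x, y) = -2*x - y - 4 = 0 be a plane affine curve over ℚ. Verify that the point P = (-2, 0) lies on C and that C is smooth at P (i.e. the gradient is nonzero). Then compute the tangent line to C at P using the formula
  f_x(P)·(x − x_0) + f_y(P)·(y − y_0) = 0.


Tangent line at P: -2*x - y - 4 = 0.

Step 1: f(-2, 0) = 0, so P lies on C.
Step 2: partial derivatives
  f_x(x, y) = -2, f_y(x, y) = -1.
  f_x(P) = -2, f_y(P) = -1 (gradient nonzero, so P is smooth).
Step 3: tangent line at P: -2·(x − -2) + -1·(y − 0) = 0.
Expanding: -2*x - y - 4 = 0.


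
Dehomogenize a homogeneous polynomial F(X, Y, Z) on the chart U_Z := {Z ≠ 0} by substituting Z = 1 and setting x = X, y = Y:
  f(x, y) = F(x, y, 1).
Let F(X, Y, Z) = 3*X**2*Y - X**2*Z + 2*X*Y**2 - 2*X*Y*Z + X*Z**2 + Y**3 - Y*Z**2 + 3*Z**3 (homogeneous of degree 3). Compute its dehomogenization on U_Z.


f(x, y) = 3*x**2*y - x**2 + 2*x*y**2 - 2*x*y + x + y**3 - y + 3

On U_Z we set Z = 1. Each monomial c·X^i·Y^j·Z^k in F becomes c·x^i·y^j·1^k = c·x^i·y^j.
Substituting Z = 1: F(X, Y, 1) = 3*x**2*y - x**2 + 2*x*y**2 - 2*x*y + x + y**3 - y + 3.
Note: deg(f) ≤ deg(F) = 3; strict inequality happens when F is divisible by Z (lost terms).


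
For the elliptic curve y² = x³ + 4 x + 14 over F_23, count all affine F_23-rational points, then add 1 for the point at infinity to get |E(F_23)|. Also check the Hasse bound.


Affine points = {(4, 5), (4, 18), (6, 1), (6, 22), (8, 11), (8, 12), (11, 3), (11, 20), (13, 3), (13, 20), (14, 10), (14, 13), (17, 2), (17, 21), (19, 7), (19, 16), (22, 3), (22, 20)}; affine count = 18; |E(F_23)| = 19.

Discriminant check: Δ ∝ 4a³ + 27b² = 4·4³ + 27·14² = 4·64 + 27·196 ≡ 5 (mod 23). Nonzero ⇒ E is nonsingular.
For each x ∈ F_23, compute rhs = x³ + 4·x + 14 mod 23, then count y ∈ F_23 with y² ≡ rhs.
  x = 0: rhs = 14, matching y values: none (0 points).
  x = 1: rhs = 19, matching y values: none (0 points).
  x = 2: rhs = 7, matching y values: none (0 points).
  x = 3: rhs = 7, matching y values: none (0 points).
  x = 4: rhs = 2, matching y values: 5, 18 (2 points).
  x = 5: rhs = 21, matching y values: none (0 points).
  x = 6: rhs = 1, matching y values: 1, 22 (2 points).
  x = 7: rhs = 17, matching y values: none (0 points).
  x = 8: rhs = 6, matching y values: 11, 12 (2 points).
  x = 9: rhs = 20, matching y values: none (0 points).
  x = 10: rhs = 19, matching y values: none (0 points).
  x = 11: rhs = 9, matching y values: 3, 20 (2 points).
  x = 12: rhs = 19, matching y values: none (0 points).
  x = 13: rhs = 9, matching y values: 3, 20 (2 points).
  x = 14: rhs = 8, matching y values: 10, 13 (2 points).
  x = 15: rhs = 22, matching y values: none (0 points).
  x = 16: rhs = 11, matching y values: none (0 points).
  x = 17: rhs = 4, matching y values: 2, 21 (2 points).
  x = 18: rhs = 7, matching y values: none (0 points).
  x = 19: rhs = 3, matching y values: 7, 16 (2 points).
  x = 20: rhs = 21, matching y values: none (0 points).
  x = 21: rhs = 21, matching y values: none (0 points).
  x = 22: rhs = 9, matching y values: 3, 20 (2 points).
Total affine count: 18.
Full point count |E(F_23)| = 18 + 1 = 19.
Hasse bound: |19 − (23+1)| = |-5| = 5 ≤ 2√23 ≈ 9.5917 ✓.


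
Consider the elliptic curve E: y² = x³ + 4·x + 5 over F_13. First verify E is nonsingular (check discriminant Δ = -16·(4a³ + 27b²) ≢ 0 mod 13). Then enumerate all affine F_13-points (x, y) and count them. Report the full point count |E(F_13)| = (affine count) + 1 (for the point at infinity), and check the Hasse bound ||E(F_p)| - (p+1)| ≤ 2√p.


Affine points = {(1, 6), (1, 7), (7, 5), (7, 8), (8, 4), (8, 9), (9, 4), (9, 9), (12, 0)}; affine count = 9; |E(F_13)| = 10.

Discriminant check: Δ ∝ 4a³ + 27b² = 4·4³ + 27·5² = 4·64 + 27·25 ≡ 8 (mod 13). Nonzero ⇒ E is nonsingular.
For each x ∈ F_13, compute rhs = x³ + 4·x + 5 mod 13, then count y ∈ F_13 with y² ≡ rhs.
  x = 0: rhs = 5, matching y values: none (0 points).
  x = 1: rhs = 10, matching y values: 6, 7 (2 points).
  x = 2: rhs = 8, matching y values: none (0 points).
  x = 3: rhs = 5, matching y values: none (0 points).
  x = 4: rhs = 7, matching y values: none (0 points).
  x = 5: rhs = 7, matching y values: none (0 points).
  x = 6: rhs = 11, matching y values: none (0 points).
  x = 7: rhs = 12, matching y values: 5, 8 (2 points).
  x = 8: rhs = 3, matching y values: 4, 9 (2 points).
  x = 9: rhs = 3, matching y values: 4, 9 (2 points).
  x = 10: rhs = 5, matching y values: none (0 points).
  x = 11: rhs = 2, matching y values: none (0 points).
  x = 12: rhs = 0, matching y values: 0 (1 points).
Total affine count: 9.
Full point count |E(F_13)| = 9 + 1 = 10.
Hasse bound: |10 − (13+1)| = |-4| = 4 ≤ 2√13 ≈ 7.2111 ✓.


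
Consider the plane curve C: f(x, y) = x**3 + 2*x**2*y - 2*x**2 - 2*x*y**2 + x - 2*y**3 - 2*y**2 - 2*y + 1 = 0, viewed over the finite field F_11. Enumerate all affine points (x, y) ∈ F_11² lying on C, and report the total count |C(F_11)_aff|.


Affine F_11-points: {(0, 3), (2, 7), (4, 1), (5, 6), (6, 5), (7, 0), (7, 4), (7, 10), (9, 1), (9, 5), (9, 6), (10, 5)}; count = 12.

For each of the 121 pairs (x, y) ∈ F_11², evaluate f(x, y) mod 11. Record the zeros.
  x = 0: [0↦1, 1↦6, 2↦6, 3↦0, 4↦9, 5↦10, 6↦2, 7↦6, 8↦10, 9↦2, 10↦3]  zeros at y ∈ {3}
  x = 1: [0↦1, 1↦6, 2↦2, 3↦10, 4↦7, 5↦3, 6↦8, 7↦10, 8↦8, 9↦1, 10↦10]  zeros at y ∈ ∅
  x = 2: [0↦3, 1↦1, 2↦8, 3↦1, 4↦1, 5↦7, 6↦7, 7↦0, 8↦7, 9↦5, 10↦4]  zeros at y ∈ {7}
  x = 3: [0↦2, 1↦8, 2↦8, 3↦1, 4↦8, 5↦6, 6↦5, 7↦4, 8↦2, 9↦9, 10↦2]  zeros at y ∈ ∅
  x = 4: [0↦4, 1↦0, 2↦8, 3↦5, 4↦1, 5↦6, 6↦8, 7↦6, 8↦10, 9↦8, 10↦10]  zeros at y ∈ {1}
  x = 5: [0↦4, 1↦5, 2↦3, 3↦8, 4↦8, 5↦2, 6↦0, 7↦1, 8↦4, 9↦8, 10↦1]  zeros at y ∈ {6}
  x = 6: [0↦8, 1↦7, 2↦10, 3↦5, 4↦2, 5↦0, 6↦9, 7↦6, 8↦1, 9↦4, 10↦3]  zeros at y ∈ {5}
  x = 7: [0↦0, 1↦1, 2↦2, 3↦2, 4↦0, 5↦6, 6↦8, 7↦5, 8↦7, 9↦2, 10↦0]  zeros at y ∈ {0, 4, 10}
  x = 8: [0↦8, 1↦4, 2↦7, 3↦5, 4↦8, 5↦4, 6↦3, 7↦4, 8↦6, 9↦8, 10↦9]  zeros at y ∈ ∅
  x = 9: [0↦5, 1↦0, 2↦9, 3↦9, 4↦10, 5↦0, 6↦0, 7↦9, 8↦4, 9↦6, 10↦3]  zeros at y ∈ {1, 5, 6}
  x = 10: [0↦8, 1↦6, 2↦3, 3↦9, 4↦1, 5↦0, 6↦5, 7↦4, 8↦7, 9↦2, 10↦10]  zeros at y ∈ {5}
Collecting zeros: affine points = {(0, 3), (2, 7), (4, 1), (5, 6), (6, 5), (7, 0), (7, 4), (7, 10), (9, 1), (9, 5), (9, 6), (10, 5)}.
Total count |C(F_11)_aff| = 12.


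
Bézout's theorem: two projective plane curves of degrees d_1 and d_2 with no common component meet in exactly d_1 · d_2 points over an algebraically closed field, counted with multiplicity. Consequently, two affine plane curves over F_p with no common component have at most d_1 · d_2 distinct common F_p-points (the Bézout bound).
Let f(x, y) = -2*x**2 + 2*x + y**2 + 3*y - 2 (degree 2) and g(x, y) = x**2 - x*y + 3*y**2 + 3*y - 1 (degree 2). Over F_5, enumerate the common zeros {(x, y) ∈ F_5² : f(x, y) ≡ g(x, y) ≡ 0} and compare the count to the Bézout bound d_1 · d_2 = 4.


Common zeros: ∅; count = 0; Bézout bound = 4.

deg(f) = 2, deg(g) = 2, so Bézout bound = 4.
Scan x ∈ F_5. For each x, list the y ∈ F_5 with f(x, y) ≡ 0 and those with g(x, y) ≡ 0 (mod 5); the common zeros in that column are the intersection.
  x = 0: f ≡ 0 at y ∈ ∅; g ≡ 0 at y ∈ {1, 3}; common: ∅.
  x = 1: f ≡ 0 at y ∈ ∅; g ≡ 0 at y ∈ {0, 1}; common: ∅.
  x = 2: f ≡ 0 at y ∈ ∅; g ≡ 0 at y ∈ {4}; common: ∅.
  x = 3: f ≡ 0 at y ∈ {1}; g ≡ 0 at y ∈ {2, 3}; common: ∅.
  x = 4: f ≡ 0 at y ∈ ∅; g ≡ 0 at y ∈ {0, 2}; common: ∅.
Collecting: common zeros = ∅, so the count is 0.
Comparison with the Bézout bound: 0 ≤ 4 = deg(f)·deg(g), as expected for curves with no common component (the affine F_5-count falls short of the bound because intersections may lie at infinity, over extension fields, or carry multiplicity).


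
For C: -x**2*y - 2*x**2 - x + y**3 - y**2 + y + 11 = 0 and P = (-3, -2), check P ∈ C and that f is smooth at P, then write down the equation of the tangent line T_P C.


Tangent line at P: -x + 8*y + 13 = 0.

Step 1: f(-3, -2) = 0, so P lies on C.
Step 2: partial derivatives
  f_x(x, y) = -2*x*y - 4*x - 1, f_y(x, y) = -x**2 + 3*y**2 - 2*y + 1.
  f_x(P) = -1, f_y(P) = 8 (gradient nonzero, so P is smooth).
Step 3: tangent line at P: -1·(x − -3) + 8·(y − -2) = 0.
Expanding: -x + 8*y + 13 = 0.


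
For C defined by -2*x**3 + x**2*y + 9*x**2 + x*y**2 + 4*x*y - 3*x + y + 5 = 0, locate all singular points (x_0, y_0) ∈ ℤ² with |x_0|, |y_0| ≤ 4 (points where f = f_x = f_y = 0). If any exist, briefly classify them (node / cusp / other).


Singular points: {(1, -3)}; classification: cusp.

Compute partial derivatives:
  f_x = -6*x**2 + 2*x*y + 18*x + y**2 + 4*y - 3.
  f_y = x**2 + 2*x*y + 4*x + 1.
Scan x_0 ∈ {−4, ..., 4}. For each x_0, f_y(x_0, y) is a polynomial in y; find its integer roots y ∈ {−4, ..., 4}, then test f_x and f at those candidates.
  x = -4: f_y(-4, y) = 1 - 8*y; no integer root y with |y| ≤ 4.
  x = -3: f_y(-3, y) = -6*y - 2; no integer root y with |y| ≤ 4.
  x = -2: f_y(-2, y) = -4*y - 3; no integer root y with |y| ≤ 4.
  x = -1: f_y(-1, y) = -2*y - 2; vanishes at y ∈ {-1}. (-1, -1): f_x = -28 ≠ 0.
  x = 0: f_y(0, y) = 1; no integer root y with |y| ≤ 4.
  x = 1: f_y(1, y) = 2*y + 6; vanishes at y ∈ {-3}. (1, -3): f_x = 0, f = 0 — SINGULAR.
  x = 2: f_y(2, y) = 4*y + 13; no integer root y with |y| ≤ 4.
  x = 3: f_y(3, y) = 6*y + 22; no integer root y with |y| ≤ 4.
  x = 4: f_y(4, y) = 8*y + 33; no integer root y with |y| ≤ 4.
Only singular point on the grid: (1, -3).
Classify: substitute x = 1 + u, y = -3 + v and expand: f = -2*u**3 + u**2*v + u*v**2 + v**2.
No constant or linear terms (consistent with a singular point). Quadratic part: v**2. Cubic part: -2*u**3 + u**2*v + u*v**2.
The quadratic part v**2 is a perfect square, so there is a single (double) tangent line v = 0, i.e. y = -3. Restricting the cubic part to that line (v = 0) leaves -2*u**3 ≠ 0, so f is not divisible by v and the branch is v² ≈ 2*u**3 to lowest order — this is a cusp.
Classification: cusp.


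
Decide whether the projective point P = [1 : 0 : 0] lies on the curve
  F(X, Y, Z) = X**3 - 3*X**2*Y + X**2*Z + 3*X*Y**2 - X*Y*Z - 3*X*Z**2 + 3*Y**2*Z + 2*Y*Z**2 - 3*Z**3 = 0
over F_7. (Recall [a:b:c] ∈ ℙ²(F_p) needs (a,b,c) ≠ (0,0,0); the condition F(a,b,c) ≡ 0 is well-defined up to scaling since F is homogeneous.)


F(1,0,0) ≡ 1 (mod 7); P is NOT on the curve.

Evaluate F(1, 0, 0) term-by-term (mod 7).
  X**3 ↦ 1·1·1·1 = 1
  -3*X**2*Y ↦ -3·1·0·1 = 0
  X**2*Z ↦ 1·1·1·0 = 0
  3*X*Y**2 ↦ 3·1·0·1 = 0
  -X*Y*Z ↦ -1·1·0·0 = 0
  -3*X*Z**2 ↦ -3·1·1·0 = 0
  3*Y**2*Z ↦ 3·1·0·0 = 0
  2*Y*Z**2 ↦ 2·1·0·0 = 0
  -3*Z**3 ↦ -3·1·1·0 = 0
Sum: F(1, 0, 0) = (1) + (0) + (0) + (0) + (0) + (0) + (0) + (0) + (0) = 1.
Reducing mod 7: 1 ≡ 1 (mod 7).
Since F(a, b, c) ≡ 1 ≠ 0 (mod 7), P does NOT lie on the curve.


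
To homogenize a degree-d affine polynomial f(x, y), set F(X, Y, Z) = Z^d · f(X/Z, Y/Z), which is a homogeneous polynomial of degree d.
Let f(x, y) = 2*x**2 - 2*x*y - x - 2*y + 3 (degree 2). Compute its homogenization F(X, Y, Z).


F(X, Y, Z) = 2*X**2 - 2*X*Y - X*Z - 2*Y*Z + 3*Z**2

deg(f) = 2.
Substitute x = X/Z, y = Y/Z into f, then multiply by Z^2.
  monomial 2·x^2·y^0 ↦ 2·X^2·Y^0·Z^0.
  monomial -2·x^1·y^1 ↦ -2·X^1·Y^1·Z^0.
  monomial -1·x^1·y^0 ↦ -1·X^1·Y^0·Z^1.
  monomial -2·x^0·y^1 ↦ -2·X^0·Y^1·Z^1.
  monomial 3·x^0·y^0 ↦ 3·X^0·Y^0·Z^2.
Collecting: F(X, Y, Z) = 2*X**2 - 2*X*Y - X*Z - 2*Y*Z + 3*Z**2.


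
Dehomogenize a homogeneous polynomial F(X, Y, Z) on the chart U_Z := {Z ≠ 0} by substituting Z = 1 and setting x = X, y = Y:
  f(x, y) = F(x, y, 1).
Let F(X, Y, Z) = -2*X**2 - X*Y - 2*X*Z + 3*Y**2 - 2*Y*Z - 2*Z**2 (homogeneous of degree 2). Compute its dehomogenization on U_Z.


f(x, y) = -2*x**2 - x*y - 2*x + 3*y**2 - 2*y - 2

On U_Z we set Z = 1. Each monomial c·X^i·Y^j·Z^k in F becomes c·x^i·y^j·1^k = c·x^i·y^j.
Substituting Z = 1: F(X, Y, 1) = -2*x**2 - x*y - 2*x + 3*y**2 - 2*y - 2.
Note: deg(f) ≤ deg(F) = 2; strict inequality happens when F is divisible by Z (lost terms).
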